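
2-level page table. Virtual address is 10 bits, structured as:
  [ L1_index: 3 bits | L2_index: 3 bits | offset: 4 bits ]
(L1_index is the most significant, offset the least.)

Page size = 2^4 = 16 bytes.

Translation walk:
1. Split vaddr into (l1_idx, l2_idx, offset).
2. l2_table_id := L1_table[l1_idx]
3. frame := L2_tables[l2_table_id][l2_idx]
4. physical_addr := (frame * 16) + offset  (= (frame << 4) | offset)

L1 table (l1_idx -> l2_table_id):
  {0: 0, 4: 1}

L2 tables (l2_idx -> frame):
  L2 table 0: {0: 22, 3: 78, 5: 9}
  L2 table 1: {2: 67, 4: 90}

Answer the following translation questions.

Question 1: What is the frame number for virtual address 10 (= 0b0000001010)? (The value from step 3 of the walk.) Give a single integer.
vaddr = 10: l1_idx=0, l2_idx=0
L1[0] = 0; L2[0][0] = 22

Answer: 22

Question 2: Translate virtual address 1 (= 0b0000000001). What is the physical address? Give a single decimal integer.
vaddr = 1 = 0b0000000001
Split: l1_idx=0, l2_idx=0, offset=1
L1[0] = 0
L2[0][0] = 22
paddr = 22 * 16 + 1 = 353

Answer: 353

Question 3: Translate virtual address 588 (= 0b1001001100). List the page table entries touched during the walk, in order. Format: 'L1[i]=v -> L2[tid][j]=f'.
Answer: L1[4]=1 -> L2[1][4]=90

Derivation:
vaddr = 588 = 0b1001001100
Split: l1_idx=4, l2_idx=4, offset=12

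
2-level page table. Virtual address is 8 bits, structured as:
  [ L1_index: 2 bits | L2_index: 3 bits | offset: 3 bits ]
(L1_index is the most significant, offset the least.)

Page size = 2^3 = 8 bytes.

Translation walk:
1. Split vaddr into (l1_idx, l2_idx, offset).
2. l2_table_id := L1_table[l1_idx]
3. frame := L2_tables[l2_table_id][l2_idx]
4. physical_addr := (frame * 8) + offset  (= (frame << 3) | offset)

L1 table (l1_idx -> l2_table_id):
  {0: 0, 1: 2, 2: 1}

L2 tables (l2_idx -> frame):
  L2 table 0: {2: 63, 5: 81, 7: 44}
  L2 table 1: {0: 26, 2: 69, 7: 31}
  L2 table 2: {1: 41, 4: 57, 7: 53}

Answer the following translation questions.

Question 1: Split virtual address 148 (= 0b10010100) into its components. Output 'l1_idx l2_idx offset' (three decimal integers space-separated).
Answer: 2 2 4

Derivation:
vaddr = 148 = 0b10010100
  top 2 bits -> l1_idx = 2
  next 3 bits -> l2_idx = 2
  bottom 3 bits -> offset = 4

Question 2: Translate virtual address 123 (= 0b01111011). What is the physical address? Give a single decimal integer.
vaddr = 123 = 0b01111011
Split: l1_idx=1, l2_idx=7, offset=3
L1[1] = 2
L2[2][7] = 53
paddr = 53 * 8 + 3 = 427

Answer: 427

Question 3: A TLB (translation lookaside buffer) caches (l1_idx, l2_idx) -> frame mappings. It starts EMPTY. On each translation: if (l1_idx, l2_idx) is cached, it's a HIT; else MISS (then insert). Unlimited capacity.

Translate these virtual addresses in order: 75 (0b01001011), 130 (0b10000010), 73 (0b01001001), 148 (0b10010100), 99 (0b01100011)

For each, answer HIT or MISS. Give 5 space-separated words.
Answer: MISS MISS HIT MISS MISS

Derivation:
vaddr=75: (1,1) not in TLB -> MISS, insert
vaddr=130: (2,0) not in TLB -> MISS, insert
vaddr=73: (1,1) in TLB -> HIT
vaddr=148: (2,2) not in TLB -> MISS, insert
vaddr=99: (1,4) not in TLB -> MISS, insert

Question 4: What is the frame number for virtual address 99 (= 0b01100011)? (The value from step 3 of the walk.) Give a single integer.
Answer: 57

Derivation:
vaddr = 99: l1_idx=1, l2_idx=4
L1[1] = 2; L2[2][4] = 57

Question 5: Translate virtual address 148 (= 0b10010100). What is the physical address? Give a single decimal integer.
Answer: 556

Derivation:
vaddr = 148 = 0b10010100
Split: l1_idx=2, l2_idx=2, offset=4
L1[2] = 1
L2[1][2] = 69
paddr = 69 * 8 + 4 = 556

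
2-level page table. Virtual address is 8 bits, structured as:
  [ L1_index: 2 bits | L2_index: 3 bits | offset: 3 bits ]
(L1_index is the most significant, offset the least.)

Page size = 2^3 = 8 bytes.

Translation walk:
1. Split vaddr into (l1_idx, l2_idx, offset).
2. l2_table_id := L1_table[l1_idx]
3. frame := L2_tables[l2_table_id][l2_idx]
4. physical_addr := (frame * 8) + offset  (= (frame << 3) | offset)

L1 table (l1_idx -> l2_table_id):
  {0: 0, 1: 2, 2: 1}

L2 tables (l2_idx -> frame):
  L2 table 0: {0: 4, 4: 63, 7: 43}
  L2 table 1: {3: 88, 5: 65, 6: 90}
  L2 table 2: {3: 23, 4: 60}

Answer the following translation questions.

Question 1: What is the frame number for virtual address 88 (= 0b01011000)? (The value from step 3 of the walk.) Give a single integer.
vaddr = 88: l1_idx=1, l2_idx=3
L1[1] = 2; L2[2][3] = 23

Answer: 23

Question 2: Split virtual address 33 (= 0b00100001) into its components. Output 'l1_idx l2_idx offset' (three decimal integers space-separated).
Answer: 0 4 1

Derivation:
vaddr = 33 = 0b00100001
  top 2 bits -> l1_idx = 0
  next 3 bits -> l2_idx = 4
  bottom 3 bits -> offset = 1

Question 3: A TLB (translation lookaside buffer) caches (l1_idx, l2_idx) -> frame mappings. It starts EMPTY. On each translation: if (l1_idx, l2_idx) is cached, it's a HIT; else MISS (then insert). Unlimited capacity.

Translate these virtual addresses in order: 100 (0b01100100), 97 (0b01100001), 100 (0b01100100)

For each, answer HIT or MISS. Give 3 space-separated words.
Answer: MISS HIT HIT

Derivation:
vaddr=100: (1,4) not in TLB -> MISS, insert
vaddr=97: (1,4) in TLB -> HIT
vaddr=100: (1,4) in TLB -> HIT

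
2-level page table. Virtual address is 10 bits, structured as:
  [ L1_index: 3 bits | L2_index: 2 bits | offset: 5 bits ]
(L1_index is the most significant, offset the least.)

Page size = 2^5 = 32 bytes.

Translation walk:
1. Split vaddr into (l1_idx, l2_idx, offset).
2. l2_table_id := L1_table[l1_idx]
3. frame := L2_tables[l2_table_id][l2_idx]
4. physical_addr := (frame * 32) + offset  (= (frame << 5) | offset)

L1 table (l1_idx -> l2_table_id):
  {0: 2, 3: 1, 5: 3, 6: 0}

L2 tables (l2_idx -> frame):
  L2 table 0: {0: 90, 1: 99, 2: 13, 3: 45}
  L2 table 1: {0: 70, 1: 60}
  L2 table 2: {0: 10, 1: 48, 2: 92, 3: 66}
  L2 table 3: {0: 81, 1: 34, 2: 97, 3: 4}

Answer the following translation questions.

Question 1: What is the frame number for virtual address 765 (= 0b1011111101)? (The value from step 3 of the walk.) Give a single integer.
Answer: 4

Derivation:
vaddr = 765: l1_idx=5, l2_idx=3
L1[5] = 3; L2[3][3] = 4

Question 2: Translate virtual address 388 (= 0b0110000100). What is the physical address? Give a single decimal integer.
vaddr = 388 = 0b0110000100
Split: l1_idx=3, l2_idx=0, offset=4
L1[3] = 1
L2[1][0] = 70
paddr = 70 * 32 + 4 = 2244

Answer: 2244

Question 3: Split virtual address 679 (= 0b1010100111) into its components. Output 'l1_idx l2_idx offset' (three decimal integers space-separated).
Answer: 5 1 7

Derivation:
vaddr = 679 = 0b1010100111
  top 3 bits -> l1_idx = 5
  next 2 bits -> l2_idx = 1
  bottom 5 bits -> offset = 7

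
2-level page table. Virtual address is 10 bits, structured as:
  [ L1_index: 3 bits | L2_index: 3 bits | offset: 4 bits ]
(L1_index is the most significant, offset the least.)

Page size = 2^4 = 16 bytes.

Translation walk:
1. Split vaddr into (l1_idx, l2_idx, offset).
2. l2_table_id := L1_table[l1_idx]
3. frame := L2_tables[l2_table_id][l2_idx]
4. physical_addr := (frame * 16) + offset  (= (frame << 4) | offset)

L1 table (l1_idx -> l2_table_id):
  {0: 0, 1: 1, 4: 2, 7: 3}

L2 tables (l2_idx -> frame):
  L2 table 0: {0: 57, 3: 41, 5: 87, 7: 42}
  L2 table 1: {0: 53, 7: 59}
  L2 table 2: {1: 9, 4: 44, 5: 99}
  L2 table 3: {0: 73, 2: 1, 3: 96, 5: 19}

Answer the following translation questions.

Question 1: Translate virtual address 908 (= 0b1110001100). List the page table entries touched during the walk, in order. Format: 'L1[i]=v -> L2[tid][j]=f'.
vaddr = 908 = 0b1110001100
Split: l1_idx=7, l2_idx=0, offset=12

Answer: L1[7]=3 -> L2[3][0]=73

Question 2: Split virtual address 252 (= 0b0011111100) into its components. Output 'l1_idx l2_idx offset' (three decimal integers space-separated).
vaddr = 252 = 0b0011111100
  top 3 bits -> l1_idx = 1
  next 3 bits -> l2_idx = 7
  bottom 4 bits -> offset = 12

Answer: 1 7 12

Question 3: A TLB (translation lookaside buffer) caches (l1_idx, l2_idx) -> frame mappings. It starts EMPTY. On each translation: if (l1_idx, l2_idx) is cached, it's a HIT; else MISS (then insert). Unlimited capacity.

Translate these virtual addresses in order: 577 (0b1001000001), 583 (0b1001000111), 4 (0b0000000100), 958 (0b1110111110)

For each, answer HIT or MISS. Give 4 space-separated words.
Answer: MISS HIT MISS MISS

Derivation:
vaddr=577: (4,4) not in TLB -> MISS, insert
vaddr=583: (4,4) in TLB -> HIT
vaddr=4: (0,0) not in TLB -> MISS, insert
vaddr=958: (7,3) not in TLB -> MISS, insert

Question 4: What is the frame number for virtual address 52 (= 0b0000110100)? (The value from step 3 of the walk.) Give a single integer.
vaddr = 52: l1_idx=0, l2_idx=3
L1[0] = 0; L2[0][3] = 41

Answer: 41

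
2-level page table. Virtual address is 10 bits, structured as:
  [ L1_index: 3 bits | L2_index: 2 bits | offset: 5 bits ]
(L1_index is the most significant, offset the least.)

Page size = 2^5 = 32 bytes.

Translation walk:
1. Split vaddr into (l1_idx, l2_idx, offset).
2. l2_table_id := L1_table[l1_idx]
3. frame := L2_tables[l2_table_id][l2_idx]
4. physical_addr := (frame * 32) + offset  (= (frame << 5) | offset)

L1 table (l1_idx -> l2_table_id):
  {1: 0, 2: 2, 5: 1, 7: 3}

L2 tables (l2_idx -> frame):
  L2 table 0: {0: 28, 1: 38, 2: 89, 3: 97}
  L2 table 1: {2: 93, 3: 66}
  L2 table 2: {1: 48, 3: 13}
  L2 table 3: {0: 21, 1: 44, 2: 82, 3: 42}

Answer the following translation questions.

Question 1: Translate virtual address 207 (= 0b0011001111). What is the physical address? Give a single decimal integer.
vaddr = 207 = 0b0011001111
Split: l1_idx=1, l2_idx=2, offset=15
L1[1] = 0
L2[0][2] = 89
paddr = 89 * 32 + 15 = 2863

Answer: 2863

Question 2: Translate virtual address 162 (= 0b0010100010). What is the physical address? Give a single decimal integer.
Answer: 1218

Derivation:
vaddr = 162 = 0b0010100010
Split: l1_idx=1, l2_idx=1, offset=2
L1[1] = 0
L2[0][1] = 38
paddr = 38 * 32 + 2 = 1218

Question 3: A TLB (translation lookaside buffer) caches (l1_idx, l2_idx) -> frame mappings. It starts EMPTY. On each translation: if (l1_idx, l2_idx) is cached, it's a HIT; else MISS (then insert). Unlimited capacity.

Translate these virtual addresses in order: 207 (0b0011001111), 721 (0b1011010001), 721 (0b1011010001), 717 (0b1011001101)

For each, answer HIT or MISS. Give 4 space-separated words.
Answer: MISS MISS HIT HIT

Derivation:
vaddr=207: (1,2) not in TLB -> MISS, insert
vaddr=721: (5,2) not in TLB -> MISS, insert
vaddr=721: (5,2) in TLB -> HIT
vaddr=717: (5,2) in TLB -> HIT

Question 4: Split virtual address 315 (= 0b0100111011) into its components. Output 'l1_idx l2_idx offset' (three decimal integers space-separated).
vaddr = 315 = 0b0100111011
  top 3 bits -> l1_idx = 2
  next 2 bits -> l2_idx = 1
  bottom 5 bits -> offset = 27

Answer: 2 1 27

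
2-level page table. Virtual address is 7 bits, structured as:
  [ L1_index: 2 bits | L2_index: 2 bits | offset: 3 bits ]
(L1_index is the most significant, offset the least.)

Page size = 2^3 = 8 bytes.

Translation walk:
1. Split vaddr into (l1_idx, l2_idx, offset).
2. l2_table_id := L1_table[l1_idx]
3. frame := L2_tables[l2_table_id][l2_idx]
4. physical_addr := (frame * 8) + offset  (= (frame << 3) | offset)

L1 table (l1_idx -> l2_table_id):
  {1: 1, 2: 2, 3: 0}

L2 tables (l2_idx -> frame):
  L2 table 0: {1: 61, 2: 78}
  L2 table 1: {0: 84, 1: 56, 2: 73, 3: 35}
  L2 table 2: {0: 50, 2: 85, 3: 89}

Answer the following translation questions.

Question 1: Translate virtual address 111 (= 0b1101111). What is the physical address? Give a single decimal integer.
Answer: 495

Derivation:
vaddr = 111 = 0b1101111
Split: l1_idx=3, l2_idx=1, offset=7
L1[3] = 0
L2[0][1] = 61
paddr = 61 * 8 + 7 = 495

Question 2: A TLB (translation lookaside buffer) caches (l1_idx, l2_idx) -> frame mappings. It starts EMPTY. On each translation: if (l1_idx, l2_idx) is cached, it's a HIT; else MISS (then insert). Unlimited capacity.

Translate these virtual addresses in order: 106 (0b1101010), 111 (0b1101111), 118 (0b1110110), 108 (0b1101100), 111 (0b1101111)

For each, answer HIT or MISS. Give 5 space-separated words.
vaddr=106: (3,1) not in TLB -> MISS, insert
vaddr=111: (3,1) in TLB -> HIT
vaddr=118: (3,2) not in TLB -> MISS, insert
vaddr=108: (3,1) in TLB -> HIT
vaddr=111: (3,1) in TLB -> HIT

Answer: MISS HIT MISS HIT HIT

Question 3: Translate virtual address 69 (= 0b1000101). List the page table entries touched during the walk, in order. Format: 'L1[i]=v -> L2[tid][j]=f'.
vaddr = 69 = 0b1000101
Split: l1_idx=2, l2_idx=0, offset=5

Answer: L1[2]=2 -> L2[2][0]=50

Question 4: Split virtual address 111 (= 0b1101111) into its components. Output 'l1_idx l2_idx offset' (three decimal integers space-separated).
vaddr = 111 = 0b1101111
  top 2 bits -> l1_idx = 3
  next 2 bits -> l2_idx = 1
  bottom 3 bits -> offset = 7

Answer: 3 1 7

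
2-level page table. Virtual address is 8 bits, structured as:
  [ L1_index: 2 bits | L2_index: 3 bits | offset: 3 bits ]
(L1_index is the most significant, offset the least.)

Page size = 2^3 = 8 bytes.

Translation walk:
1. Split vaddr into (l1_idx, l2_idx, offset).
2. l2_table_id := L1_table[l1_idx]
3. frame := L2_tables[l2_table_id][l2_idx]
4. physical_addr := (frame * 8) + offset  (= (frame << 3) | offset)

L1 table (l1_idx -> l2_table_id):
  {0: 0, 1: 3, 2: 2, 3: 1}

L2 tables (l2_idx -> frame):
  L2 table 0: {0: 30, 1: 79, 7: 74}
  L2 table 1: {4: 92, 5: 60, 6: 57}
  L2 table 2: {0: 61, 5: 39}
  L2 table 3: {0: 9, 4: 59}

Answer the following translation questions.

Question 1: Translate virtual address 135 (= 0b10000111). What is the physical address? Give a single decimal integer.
Answer: 495

Derivation:
vaddr = 135 = 0b10000111
Split: l1_idx=2, l2_idx=0, offset=7
L1[2] = 2
L2[2][0] = 61
paddr = 61 * 8 + 7 = 495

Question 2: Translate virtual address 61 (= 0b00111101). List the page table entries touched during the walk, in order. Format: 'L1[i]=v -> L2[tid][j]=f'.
vaddr = 61 = 0b00111101
Split: l1_idx=0, l2_idx=7, offset=5

Answer: L1[0]=0 -> L2[0][7]=74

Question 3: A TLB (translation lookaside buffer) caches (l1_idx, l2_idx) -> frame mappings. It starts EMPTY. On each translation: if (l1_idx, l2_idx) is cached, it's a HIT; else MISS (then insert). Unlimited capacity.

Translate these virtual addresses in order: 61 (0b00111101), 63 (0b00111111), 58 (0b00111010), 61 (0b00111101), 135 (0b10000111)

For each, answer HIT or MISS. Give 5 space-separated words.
vaddr=61: (0,7) not in TLB -> MISS, insert
vaddr=63: (0,7) in TLB -> HIT
vaddr=58: (0,7) in TLB -> HIT
vaddr=61: (0,7) in TLB -> HIT
vaddr=135: (2,0) not in TLB -> MISS, insert

Answer: MISS HIT HIT HIT MISS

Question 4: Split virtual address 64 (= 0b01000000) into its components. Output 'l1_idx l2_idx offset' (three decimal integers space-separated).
vaddr = 64 = 0b01000000
  top 2 bits -> l1_idx = 1
  next 3 bits -> l2_idx = 0
  bottom 3 bits -> offset = 0

Answer: 1 0 0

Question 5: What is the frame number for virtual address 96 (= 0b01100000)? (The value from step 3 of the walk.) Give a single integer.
vaddr = 96: l1_idx=1, l2_idx=4
L1[1] = 3; L2[3][4] = 59

Answer: 59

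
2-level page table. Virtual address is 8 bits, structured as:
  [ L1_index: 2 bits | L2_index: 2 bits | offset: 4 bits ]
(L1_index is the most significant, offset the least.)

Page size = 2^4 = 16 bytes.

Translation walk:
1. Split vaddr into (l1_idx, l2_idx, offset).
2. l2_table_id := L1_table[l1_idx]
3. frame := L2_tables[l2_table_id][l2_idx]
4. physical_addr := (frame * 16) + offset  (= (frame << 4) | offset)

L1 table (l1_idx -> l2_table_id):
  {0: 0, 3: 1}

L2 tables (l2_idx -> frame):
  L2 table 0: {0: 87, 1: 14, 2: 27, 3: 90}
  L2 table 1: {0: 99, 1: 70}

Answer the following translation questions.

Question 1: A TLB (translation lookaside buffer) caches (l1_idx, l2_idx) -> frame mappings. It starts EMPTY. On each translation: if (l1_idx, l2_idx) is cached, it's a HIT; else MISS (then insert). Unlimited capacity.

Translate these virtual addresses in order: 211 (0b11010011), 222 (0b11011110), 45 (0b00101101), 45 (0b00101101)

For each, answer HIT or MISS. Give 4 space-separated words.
vaddr=211: (3,1) not in TLB -> MISS, insert
vaddr=222: (3,1) in TLB -> HIT
vaddr=45: (0,2) not in TLB -> MISS, insert
vaddr=45: (0,2) in TLB -> HIT

Answer: MISS HIT MISS HIT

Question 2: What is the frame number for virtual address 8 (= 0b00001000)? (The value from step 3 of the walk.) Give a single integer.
vaddr = 8: l1_idx=0, l2_idx=0
L1[0] = 0; L2[0][0] = 87

Answer: 87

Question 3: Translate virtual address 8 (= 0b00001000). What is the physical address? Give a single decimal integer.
vaddr = 8 = 0b00001000
Split: l1_idx=0, l2_idx=0, offset=8
L1[0] = 0
L2[0][0] = 87
paddr = 87 * 16 + 8 = 1400

Answer: 1400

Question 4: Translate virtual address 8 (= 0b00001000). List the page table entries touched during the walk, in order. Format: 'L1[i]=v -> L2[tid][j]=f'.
Answer: L1[0]=0 -> L2[0][0]=87

Derivation:
vaddr = 8 = 0b00001000
Split: l1_idx=0, l2_idx=0, offset=8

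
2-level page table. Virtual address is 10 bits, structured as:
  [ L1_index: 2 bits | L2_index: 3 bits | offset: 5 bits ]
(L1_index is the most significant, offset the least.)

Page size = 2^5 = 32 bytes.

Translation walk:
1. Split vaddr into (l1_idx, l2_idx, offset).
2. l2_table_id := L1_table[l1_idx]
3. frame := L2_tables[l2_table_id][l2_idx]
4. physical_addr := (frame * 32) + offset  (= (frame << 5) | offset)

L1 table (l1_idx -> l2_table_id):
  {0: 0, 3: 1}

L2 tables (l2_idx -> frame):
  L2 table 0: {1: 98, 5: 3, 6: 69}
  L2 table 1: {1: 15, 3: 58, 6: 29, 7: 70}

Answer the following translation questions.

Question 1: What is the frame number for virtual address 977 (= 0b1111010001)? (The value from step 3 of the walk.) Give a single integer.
Answer: 29

Derivation:
vaddr = 977: l1_idx=3, l2_idx=6
L1[3] = 1; L2[1][6] = 29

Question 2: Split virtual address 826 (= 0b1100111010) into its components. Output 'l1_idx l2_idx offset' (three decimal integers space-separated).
Answer: 3 1 26

Derivation:
vaddr = 826 = 0b1100111010
  top 2 bits -> l1_idx = 3
  next 3 bits -> l2_idx = 1
  bottom 5 bits -> offset = 26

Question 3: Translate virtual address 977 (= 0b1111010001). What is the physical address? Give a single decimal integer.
vaddr = 977 = 0b1111010001
Split: l1_idx=3, l2_idx=6, offset=17
L1[3] = 1
L2[1][6] = 29
paddr = 29 * 32 + 17 = 945

Answer: 945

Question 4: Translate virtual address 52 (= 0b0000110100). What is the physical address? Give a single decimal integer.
vaddr = 52 = 0b0000110100
Split: l1_idx=0, l2_idx=1, offset=20
L1[0] = 0
L2[0][1] = 98
paddr = 98 * 32 + 20 = 3156

Answer: 3156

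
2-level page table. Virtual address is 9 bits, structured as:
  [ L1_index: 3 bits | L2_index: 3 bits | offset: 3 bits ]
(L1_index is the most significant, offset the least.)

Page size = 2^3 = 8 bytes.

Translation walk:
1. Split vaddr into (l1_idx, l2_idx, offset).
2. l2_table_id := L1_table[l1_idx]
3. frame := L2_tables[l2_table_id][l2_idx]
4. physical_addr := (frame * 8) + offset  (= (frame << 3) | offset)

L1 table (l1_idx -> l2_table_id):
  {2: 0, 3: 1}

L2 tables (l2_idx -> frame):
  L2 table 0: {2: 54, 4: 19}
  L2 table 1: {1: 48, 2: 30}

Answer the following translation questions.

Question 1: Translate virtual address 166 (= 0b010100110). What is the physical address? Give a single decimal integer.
Answer: 158

Derivation:
vaddr = 166 = 0b010100110
Split: l1_idx=2, l2_idx=4, offset=6
L1[2] = 0
L2[0][4] = 19
paddr = 19 * 8 + 6 = 158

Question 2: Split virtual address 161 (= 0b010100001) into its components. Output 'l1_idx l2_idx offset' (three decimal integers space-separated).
Answer: 2 4 1

Derivation:
vaddr = 161 = 0b010100001
  top 3 bits -> l1_idx = 2
  next 3 bits -> l2_idx = 4
  bottom 3 bits -> offset = 1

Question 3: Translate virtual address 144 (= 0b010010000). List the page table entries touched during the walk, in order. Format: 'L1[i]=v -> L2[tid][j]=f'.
Answer: L1[2]=0 -> L2[0][2]=54

Derivation:
vaddr = 144 = 0b010010000
Split: l1_idx=2, l2_idx=2, offset=0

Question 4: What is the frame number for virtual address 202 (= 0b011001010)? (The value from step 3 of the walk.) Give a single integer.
vaddr = 202: l1_idx=3, l2_idx=1
L1[3] = 1; L2[1][1] = 48

Answer: 48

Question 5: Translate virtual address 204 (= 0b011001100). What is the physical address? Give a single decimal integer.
vaddr = 204 = 0b011001100
Split: l1_idx=3, l2_idx=1, offset=4
L1[3] = 1
L2[1][1] = 48
paddr = 48 * 8 + 4 = 388

Answer: 388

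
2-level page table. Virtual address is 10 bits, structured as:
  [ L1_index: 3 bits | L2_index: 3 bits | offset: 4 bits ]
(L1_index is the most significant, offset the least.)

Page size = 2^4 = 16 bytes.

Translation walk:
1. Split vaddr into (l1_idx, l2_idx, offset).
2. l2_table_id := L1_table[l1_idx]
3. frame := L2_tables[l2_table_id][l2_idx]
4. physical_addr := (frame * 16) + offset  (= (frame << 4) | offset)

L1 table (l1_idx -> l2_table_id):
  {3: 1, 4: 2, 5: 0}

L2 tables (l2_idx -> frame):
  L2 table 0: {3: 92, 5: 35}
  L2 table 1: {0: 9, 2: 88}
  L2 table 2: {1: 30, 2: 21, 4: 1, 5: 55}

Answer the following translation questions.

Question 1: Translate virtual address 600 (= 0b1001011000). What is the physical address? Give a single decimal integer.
Answer: 888

Derivation:
vaddr = 600 = 0b1001011000
Split: l1_idx=4, l2_idx=5, offset=8
L1[4] = 2
L2[2][5] = 55
paddr = 55 * 16 + 8 = 888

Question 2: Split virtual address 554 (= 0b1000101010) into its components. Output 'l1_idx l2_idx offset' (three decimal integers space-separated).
Answer: 4 2 10

Derivation:
vaddr = 554 = 0b1000101010
  top 3 bits -> l1_idx = 4
  next 3 bits -> l2_idx = 2
  bottom 4 bits -> offset = 10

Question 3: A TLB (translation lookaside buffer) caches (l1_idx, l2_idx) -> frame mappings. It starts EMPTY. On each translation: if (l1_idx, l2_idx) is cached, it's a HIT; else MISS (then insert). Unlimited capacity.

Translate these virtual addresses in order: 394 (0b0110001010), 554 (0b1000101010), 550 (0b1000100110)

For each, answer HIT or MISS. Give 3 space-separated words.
vaddr=394: (3,0) not in TLB -> MISS, insert
vaddr=554: (4,2) not in TLB -> MISS, insert
vaddr=550: (4,2) in TLB -> HIT

Answer: MISS MISS HIT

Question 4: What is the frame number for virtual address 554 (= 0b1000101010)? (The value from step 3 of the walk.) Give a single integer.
vaddr = 554: l1_idx=4, l2_idx=2
L1[4] = 2; L2[2][2] = 21

Answer: 21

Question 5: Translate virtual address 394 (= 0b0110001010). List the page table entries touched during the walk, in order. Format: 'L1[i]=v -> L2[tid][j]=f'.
Answer: L1[3]=1 -> L2[1][0]=9

Derivation:
vaddr = 394 = 0b0110001010
Split: l1_idx=3, l2_idx=0, offset=10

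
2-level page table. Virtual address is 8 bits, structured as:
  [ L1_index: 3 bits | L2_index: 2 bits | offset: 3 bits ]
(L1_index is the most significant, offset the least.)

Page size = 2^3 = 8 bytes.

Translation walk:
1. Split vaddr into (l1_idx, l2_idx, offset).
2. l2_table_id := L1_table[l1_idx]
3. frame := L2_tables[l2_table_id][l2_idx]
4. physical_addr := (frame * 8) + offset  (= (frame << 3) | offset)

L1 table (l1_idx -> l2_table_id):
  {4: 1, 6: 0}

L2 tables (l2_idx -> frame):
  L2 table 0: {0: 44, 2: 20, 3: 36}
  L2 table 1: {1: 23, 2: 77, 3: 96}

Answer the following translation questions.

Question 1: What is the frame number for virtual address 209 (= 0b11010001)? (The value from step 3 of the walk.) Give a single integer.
Answer: 20

Derivation:
vaddr = 209: l1_idx=6, l2_idx=2
L1[6] = 0; L2[0][2] = 20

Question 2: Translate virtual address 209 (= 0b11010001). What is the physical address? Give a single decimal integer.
Answer: 161

Derivation:
vaddr = 209 = 0b11010001
Split: l1_idx=6, l2_idx=2, offset=1
L1[6] = 0
L2[0][2] = 20
paddr = 20 * 8 + 1 = 161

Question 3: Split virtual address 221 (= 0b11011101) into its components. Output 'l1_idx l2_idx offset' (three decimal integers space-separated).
vaddr = 221 = 0b11011101
  top 3 bits -> l1_idx = 6
  next 2 bits -> l2_idx = 3
  bottom 3 bits -> offset = 5

Answer: 6 3 5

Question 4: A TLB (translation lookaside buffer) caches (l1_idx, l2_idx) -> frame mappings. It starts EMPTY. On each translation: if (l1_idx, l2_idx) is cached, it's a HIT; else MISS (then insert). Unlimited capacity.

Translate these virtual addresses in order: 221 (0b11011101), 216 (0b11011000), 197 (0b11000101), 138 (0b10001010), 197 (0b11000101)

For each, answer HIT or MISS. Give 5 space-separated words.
Answer: MISS HIT MISS MISS HIT

Derivation:
vaddr=221: (6,3) not in TLB -> MISS, insert
vaddr=216: (6,3) in TLB -> HIT
vaddr=197: (6,0) not in TLB -> MISS, insert
vaddr=138: (4,1) not in TLB -> MISS, insert
vaddr=197: (6,0) in TLB -> HIT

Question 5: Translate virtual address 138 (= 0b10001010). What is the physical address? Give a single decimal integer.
vaddr = 138 = 0b10001010
Split: l1_idx=4, l2_idx=1, offset=2
L1[4] = 1
L2[1][1] = 23
paddr = 23 * 8 + 2 = 186

Answer: 186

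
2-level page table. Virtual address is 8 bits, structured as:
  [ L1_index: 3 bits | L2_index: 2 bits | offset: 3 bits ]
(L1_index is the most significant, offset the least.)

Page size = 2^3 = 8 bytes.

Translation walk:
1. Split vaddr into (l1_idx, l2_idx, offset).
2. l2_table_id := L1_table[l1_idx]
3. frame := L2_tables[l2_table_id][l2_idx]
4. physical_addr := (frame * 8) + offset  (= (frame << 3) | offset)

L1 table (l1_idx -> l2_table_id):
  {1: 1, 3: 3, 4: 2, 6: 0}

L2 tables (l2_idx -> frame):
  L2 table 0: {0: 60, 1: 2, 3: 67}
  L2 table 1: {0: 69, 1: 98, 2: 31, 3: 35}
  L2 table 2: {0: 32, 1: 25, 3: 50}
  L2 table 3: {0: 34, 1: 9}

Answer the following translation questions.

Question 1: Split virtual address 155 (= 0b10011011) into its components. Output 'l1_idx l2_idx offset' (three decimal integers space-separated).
vaddr = 155 = 0b10011011
  top 3 bits -> l1_idx = 4
  next 2 bits -> l2_idx = 3
  bottom 3 bits -> offset = 3

Answer: 4 3 3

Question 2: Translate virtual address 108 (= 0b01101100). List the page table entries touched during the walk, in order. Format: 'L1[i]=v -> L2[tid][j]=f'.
Answer: L1[3]=3 -> L2[3][1]=9

Derivation:
vaddr = 108 = 0b01101100
Split: l1_idx=3, l2_idx=1, offset=4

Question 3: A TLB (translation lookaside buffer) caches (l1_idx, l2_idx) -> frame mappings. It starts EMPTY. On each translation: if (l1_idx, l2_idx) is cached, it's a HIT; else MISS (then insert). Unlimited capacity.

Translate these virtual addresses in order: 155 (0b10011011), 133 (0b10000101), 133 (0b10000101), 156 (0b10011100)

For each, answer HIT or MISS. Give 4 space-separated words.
vaddr=155: (4,3) not in TLB -> MISS, insert
vaddr=133: (4,0) not in TLB -> MISS, insert
vaddr=133: (4,0) in TLB -> HIT
vaddr=156: (4,3) in TLB -> HIT

Answer: MISS MISS HIT HIT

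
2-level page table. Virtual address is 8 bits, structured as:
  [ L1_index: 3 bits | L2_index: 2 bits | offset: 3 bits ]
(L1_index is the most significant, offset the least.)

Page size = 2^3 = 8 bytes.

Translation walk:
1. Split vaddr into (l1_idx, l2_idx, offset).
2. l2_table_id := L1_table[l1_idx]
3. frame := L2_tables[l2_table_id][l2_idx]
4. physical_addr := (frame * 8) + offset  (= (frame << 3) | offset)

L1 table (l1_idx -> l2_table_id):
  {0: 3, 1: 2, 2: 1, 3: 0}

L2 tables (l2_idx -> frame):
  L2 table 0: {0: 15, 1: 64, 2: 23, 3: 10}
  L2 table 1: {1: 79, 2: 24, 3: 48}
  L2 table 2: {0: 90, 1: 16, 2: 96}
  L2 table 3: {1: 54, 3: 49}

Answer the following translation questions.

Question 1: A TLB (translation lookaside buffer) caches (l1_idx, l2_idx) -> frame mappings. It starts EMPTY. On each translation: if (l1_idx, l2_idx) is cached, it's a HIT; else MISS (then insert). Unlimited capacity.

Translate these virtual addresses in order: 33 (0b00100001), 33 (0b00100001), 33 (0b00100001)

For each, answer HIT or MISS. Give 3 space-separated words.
Answer: MISS HIT HIT

Derivation:
vaddr=33: (1,0) not in TLB -> MISS, insert
vaddr=33: (1,0) in TLB -> HIT
vaddr=33: (1,0) in TLB -> HIT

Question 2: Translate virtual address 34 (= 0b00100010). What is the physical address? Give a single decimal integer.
Answer: 722

Derivation:
vaddr = 34 = 0b00100010
Split: l1_idx=1, l2_idx=0, offset=2
L1[1] = 2
L2[2][0] = 90
paddr = 90 * 8 + 2 = 722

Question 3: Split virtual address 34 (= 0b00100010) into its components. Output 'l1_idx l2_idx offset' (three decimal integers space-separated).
Answer: 1 0 2

Derivation:
vaddr = 34 = 0b00100010
  top 3 bits -> l1_idx = 1
  next 2 bits -> l2_idx = 0
  bottom 3 bits -> offset = 2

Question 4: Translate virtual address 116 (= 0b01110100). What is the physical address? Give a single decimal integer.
Answer: 188

Derivation:
vaddr = 116 = 0b01110100
Split: l1_idx=3, l2_idx=2, offset=4
L1[3] = 0
L2[0][2] = 23
paddr = 23 * 8 + 4 = 188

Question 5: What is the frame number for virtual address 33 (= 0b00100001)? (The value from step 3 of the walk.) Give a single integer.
vaddr = 33: l1_idx=1, l2_idx=0
L1[1] = 2; L2[2][0] = 90

Answer: 90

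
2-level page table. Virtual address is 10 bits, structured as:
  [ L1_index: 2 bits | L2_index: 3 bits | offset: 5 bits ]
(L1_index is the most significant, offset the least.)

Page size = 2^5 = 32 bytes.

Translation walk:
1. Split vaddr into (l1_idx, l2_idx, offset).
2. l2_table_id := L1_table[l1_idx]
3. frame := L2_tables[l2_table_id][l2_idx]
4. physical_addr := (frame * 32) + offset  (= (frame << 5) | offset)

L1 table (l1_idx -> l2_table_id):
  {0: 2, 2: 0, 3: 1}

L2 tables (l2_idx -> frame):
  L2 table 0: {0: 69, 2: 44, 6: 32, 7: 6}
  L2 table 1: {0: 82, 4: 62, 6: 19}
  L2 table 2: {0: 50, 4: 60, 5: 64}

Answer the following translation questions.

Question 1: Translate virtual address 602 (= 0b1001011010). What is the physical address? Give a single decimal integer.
Answer: 1434

Derivation:
vaddr = 602 = 0b1001011010
Split: l1_idx=2, l2_idx=2, offset=26
L1[2] = 0
L2[0][2] = 44
paddr = 44 * 32 + 26 = 1434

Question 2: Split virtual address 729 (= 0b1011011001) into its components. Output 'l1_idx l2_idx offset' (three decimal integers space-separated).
vaddr = 729 = 0b1011011001
  top 2 bits -> l1_idx = 2
  next 3 bits -> l2_idx = 6
  bottom 5 bits -> offset = 25

Answer: 2 6 25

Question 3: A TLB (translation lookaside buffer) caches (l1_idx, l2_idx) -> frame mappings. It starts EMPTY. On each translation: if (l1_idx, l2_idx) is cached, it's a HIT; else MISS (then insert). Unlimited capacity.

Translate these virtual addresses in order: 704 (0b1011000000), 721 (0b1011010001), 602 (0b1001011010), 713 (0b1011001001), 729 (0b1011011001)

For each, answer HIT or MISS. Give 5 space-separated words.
vaddr=704: (2,6) not in TLB -> MISS, insert
vaddr=721: (2,6) in TLB -> HIT
vaddr=602: (2,2) not in TLB -> MISS, insert
vaddr=713: (2,6) in TLB -> HIT
vaddr=729: (2,6) in TLB -> HIT

Answer: MISS HIT MISS HIT HIT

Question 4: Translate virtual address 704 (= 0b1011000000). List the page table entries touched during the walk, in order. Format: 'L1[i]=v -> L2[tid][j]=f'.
vaddr = 704 = 0b1011000000
Split: l1_idx=2, l2_idx=6, offset=0

Answer: L1[2]=0 -> L2[0][6]=32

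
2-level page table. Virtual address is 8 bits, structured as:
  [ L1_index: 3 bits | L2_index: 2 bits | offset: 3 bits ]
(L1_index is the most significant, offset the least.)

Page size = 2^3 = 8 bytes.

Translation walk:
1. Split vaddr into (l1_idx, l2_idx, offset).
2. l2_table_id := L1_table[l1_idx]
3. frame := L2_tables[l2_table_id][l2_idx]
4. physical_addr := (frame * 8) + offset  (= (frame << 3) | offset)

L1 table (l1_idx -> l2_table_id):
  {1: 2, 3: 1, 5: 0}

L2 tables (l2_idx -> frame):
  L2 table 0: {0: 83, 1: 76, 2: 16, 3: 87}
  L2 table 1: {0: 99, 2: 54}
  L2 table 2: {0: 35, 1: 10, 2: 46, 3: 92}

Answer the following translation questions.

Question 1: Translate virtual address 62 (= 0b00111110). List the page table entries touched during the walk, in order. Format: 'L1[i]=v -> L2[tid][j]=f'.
vaddr = 62 = 0b00111110
Split: l1_idx=1, l2_idx=3, offset=6

Answer: L1[1]=2 -> L2[2][3]=92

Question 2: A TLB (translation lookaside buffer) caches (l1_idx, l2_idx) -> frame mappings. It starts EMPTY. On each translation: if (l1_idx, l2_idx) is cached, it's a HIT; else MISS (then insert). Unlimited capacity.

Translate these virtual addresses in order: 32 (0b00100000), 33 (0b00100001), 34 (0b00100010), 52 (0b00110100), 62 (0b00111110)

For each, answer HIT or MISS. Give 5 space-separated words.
vaddr=32: (1,0) not in TLB -> MISS, insert
vaddr=33: (1,0) in TLB -> HIT
vaddr=34: (1,0) in TLB -> HIT
vaddr=52: (1,2) not in TLB -> MISS, insert
vaddr=62: (1,3) not in TLB -> MISS, insert

Answer: MISS HIT HIT MISS MISS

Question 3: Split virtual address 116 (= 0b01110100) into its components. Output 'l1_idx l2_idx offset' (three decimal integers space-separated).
vaddr = 116 = 0b01110100
  top 3 bits -> l1_idx = 3
  next 2 bits -> l2_idx = 2
  bottom 3 bits -> offset = 4

Answer: 3 2 4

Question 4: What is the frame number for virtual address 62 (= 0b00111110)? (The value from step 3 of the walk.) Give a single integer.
vaddr = 62: l1_idx=1, l2_idx=3
L1[1] = 2; L2[2][3] = 92

Answer: 92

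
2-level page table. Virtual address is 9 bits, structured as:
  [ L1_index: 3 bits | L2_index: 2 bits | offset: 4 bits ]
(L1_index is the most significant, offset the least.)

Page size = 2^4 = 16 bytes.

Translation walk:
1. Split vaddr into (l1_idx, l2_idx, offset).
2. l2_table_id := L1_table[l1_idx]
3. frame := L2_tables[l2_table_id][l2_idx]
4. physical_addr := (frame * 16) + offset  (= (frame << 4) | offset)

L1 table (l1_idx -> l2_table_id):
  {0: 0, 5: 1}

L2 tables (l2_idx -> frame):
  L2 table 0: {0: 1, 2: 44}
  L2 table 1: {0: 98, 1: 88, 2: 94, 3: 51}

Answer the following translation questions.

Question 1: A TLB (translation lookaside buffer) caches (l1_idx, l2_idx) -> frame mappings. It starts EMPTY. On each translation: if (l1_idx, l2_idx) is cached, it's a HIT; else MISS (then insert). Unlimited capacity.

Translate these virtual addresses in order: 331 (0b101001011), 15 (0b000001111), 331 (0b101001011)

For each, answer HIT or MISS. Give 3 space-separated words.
Answer: MISS MISS HIT

Derivation:
vaddr=331: (5,0) not in TLB -> MISS, insert
vaddr=15: (0,0) not in TLB -> MISS, insert
vaddr=331: (5,0) in TLB -> HIT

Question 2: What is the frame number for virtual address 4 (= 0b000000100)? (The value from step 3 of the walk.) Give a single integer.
vaddr = 4: l1_idx=0, l2_idx=0
L1[0] = 0; L2[0][0] = 1

Answer: 1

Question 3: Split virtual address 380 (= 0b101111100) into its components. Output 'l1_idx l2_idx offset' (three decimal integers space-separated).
vaddr = 380 = 0b101111100
  top 3 bits -> l1_idx = 5
  next 2 bits -> l2_idx = 3
  bottom 4 bits -> offset = 12

Answer: 5 3 12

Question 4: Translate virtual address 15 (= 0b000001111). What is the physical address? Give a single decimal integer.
vaddr = 15 = 0b000001111
Split: l1_idx=0, l2_idx=0, offset=15
L1[0] = 0
L2[0][0] = 1
paddr = 1 * 16 + 15 = 31

Answer: 31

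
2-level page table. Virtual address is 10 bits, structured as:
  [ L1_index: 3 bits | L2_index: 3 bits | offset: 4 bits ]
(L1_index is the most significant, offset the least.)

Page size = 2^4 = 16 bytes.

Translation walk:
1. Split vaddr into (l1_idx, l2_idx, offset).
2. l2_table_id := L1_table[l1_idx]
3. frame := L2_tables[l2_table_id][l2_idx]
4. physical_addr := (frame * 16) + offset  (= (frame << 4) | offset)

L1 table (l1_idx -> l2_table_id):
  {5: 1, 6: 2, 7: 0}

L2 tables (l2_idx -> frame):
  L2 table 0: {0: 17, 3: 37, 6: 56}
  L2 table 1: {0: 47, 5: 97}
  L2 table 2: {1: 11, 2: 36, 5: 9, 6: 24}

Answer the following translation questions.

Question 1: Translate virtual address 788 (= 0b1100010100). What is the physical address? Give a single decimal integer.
vaddr = 788 = 0b1100010100
Split: l1_idx=6, l2_idx=1, offset=4
L1[6] = 2
L2[2][1] = 11
paddr = 11 * 16 + 4 = 180

Answer: 180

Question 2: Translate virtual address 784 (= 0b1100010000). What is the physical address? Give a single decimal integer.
Answer: 176

Derivation:
vaddr = 784 = 0b1100010000
Split: l1_idx=6, l2_idx=1, offset=0
L1[6] = 2
L2[2][1] = 11
paddr = 11 * 16 + 0 = 176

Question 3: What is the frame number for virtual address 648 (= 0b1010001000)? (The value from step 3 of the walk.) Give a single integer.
vaddr = 648: l1_idx=5, l2_idx=0
L1[5] = 1; L2[1][0] = 47

Answer: 47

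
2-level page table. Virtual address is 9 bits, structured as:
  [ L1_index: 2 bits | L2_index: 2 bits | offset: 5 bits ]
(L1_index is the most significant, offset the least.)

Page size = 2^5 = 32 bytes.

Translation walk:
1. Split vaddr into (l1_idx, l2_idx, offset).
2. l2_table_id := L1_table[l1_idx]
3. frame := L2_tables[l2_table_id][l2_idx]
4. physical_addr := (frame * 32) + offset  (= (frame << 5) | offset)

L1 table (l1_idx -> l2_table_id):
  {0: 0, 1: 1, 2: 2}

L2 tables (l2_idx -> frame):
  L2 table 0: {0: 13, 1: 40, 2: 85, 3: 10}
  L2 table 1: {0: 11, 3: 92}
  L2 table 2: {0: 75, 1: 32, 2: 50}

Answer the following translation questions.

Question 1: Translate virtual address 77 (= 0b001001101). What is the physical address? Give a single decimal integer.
vaddr = 77 = 0b001001101
Split: l1_idx=0, l2_idx=2, offset=13
L1[0] = 0
L2[0][2] = 85
paddr = 85 * 32 + 13 = 2733

Answer: 2733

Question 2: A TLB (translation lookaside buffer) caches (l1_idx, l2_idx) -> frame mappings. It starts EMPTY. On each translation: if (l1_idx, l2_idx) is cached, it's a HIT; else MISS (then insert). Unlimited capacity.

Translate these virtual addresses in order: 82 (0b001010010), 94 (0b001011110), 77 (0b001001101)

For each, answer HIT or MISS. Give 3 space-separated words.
Answer: MISS HIT HIT

Derivation:
vaddr=82: (0,2) not in TLB -> MISS, insert
vaddr=94: (0,2) in TLB -> HIT
vaddr=77: (0,2) in TLB -> HIT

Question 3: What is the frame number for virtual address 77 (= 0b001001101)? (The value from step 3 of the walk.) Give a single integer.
vaddr = 77: l1_idx=0, l2_idx=2
L1[0] = 0; L2[0][2] = 85

Answer: 85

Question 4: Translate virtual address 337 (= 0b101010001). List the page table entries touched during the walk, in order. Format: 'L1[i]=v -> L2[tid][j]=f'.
vaddr = 337 = 0b101010001
Split: l1_idx=2, l2_idx=2, offset=17

Answer: L1[2]=2 -> L2[2][2]=50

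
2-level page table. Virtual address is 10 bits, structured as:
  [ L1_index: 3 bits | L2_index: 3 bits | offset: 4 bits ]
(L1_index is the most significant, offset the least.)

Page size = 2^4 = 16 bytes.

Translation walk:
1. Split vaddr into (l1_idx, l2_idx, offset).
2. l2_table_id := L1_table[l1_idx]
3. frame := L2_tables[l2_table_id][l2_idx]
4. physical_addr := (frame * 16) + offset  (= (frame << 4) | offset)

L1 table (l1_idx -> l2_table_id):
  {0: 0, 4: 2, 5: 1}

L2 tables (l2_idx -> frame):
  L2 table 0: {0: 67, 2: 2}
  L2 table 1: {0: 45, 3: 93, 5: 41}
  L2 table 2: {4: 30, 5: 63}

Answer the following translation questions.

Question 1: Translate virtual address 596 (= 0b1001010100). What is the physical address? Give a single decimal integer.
Answer: 1012

Derivation:
vaddr = 596 = 0b1001010100
Split: l1_idx=4, l2_idx=5, offset=4
L1[4] = 2
L2[2][5] = 63
paddr = 63 * 16 + 4 = 1012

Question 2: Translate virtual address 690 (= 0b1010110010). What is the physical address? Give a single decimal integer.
vaddr = 690 = 0b1010110010
Split: l1_idx=5, l2_idx=3, offset=2
L1[5] = 1
L2[1][3] = 93
paddr = 93 * 16 + 2 = 1490

Answer: 1490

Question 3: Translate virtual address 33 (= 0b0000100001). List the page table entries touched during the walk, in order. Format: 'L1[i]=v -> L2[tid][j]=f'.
Answer: L1[0]=0 -> L2[0][2]=2

Derivation:
vaddr = 33 = 0b0000100001
Split: l1_idx=0, l2_idx=2, offset=1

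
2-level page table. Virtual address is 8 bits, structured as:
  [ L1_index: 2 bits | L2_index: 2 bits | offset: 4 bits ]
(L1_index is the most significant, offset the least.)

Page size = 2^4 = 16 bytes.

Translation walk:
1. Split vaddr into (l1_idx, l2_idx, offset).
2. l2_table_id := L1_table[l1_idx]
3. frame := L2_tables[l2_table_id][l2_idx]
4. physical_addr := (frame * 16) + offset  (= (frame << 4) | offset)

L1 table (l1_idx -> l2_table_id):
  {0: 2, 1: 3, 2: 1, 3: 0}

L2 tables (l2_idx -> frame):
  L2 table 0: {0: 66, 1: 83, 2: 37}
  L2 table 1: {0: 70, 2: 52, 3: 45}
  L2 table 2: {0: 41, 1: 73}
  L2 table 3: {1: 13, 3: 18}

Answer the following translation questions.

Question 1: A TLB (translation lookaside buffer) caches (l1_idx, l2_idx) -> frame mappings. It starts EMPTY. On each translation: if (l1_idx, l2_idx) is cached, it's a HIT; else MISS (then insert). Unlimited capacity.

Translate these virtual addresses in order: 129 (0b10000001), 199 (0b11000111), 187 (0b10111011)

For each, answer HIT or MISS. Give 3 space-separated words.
Answer: MISS MISS MISS

Derivation:
vaddr=129: (2,0) not in TLB -> MISS, insert
vaddr=199: (3,0) not in TLB -> MISS, insert
vaddr=187: (2,3) not in TLB -> MISS, insert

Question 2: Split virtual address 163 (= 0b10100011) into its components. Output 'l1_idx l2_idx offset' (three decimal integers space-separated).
Answer: 2 2 3

Derivation:
vaddr = 163 = 0b10100011
  top 2 bits -> l1_idx = 2
  next 2 bits -> l2_idx = 2
  bottom 4 bits -> offset = 3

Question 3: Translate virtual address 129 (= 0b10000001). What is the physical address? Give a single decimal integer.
Answer: 1121

Derivation:
vaddr = 129 = 0b10000001
Split: l1_idx=2, l2_idx=0, offset=1
L1[2] = 1
L2[1][0] = 70
paddr = 70 * 16 + 1 = 1121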